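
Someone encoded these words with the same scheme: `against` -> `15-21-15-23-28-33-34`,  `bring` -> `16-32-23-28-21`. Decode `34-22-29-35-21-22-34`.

a is letter #1 and maps to 15: an offset of 14. The number is (letter's place in the alphabet, a=1) + 14.
Reversing it on 34-22-29-35-21-22-34: 34→(34−14)÷1=20=t, 22→(22−14)÷1=8=h, 29→(29−14)÷1=15=o, 35→(35−14)÷1=21=u, 21→(21−14)÷1=7=g, 22→(22−14)÷1=8=h, 34→(34−14)÷1=20=t.

thought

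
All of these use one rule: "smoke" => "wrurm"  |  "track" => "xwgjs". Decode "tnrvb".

pilot

In smoke: s→w is +4, m→r is +5, o→u is +6, k→r is +7 — the shift increases by 1 each position. Letter i (0-indexed) is shifted by i+4, so successive shifts are 4, 5, 6, ….
Reversing it on tnrvb: t−4=p, n−5=i, r−6=l, v−7=o, b−8=t.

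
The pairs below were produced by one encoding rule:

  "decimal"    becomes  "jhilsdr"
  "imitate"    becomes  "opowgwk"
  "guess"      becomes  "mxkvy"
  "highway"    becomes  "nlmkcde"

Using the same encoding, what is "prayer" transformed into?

The shifts repeat in a cycle of length 2: positions 0,1,… shift by +6, +3, then the pattern repeats.
On prayer: p+6=v, r+3=u, a+6=g, y+3=b, e+6=k, r+3=u.

vugbku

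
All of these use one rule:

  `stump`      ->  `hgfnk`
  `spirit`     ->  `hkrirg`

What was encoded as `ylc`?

box

This is the alphabet-reversal cipher (Atbash): a becomes z, b becomes y, etc.
Undoing it on ylc: y↔b, l↔o, c↔x.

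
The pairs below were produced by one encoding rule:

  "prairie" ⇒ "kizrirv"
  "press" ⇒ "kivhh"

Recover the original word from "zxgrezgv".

activate

Each pair mirrors across the alphabet (p↔k, r↔i, a↔z): positions sum to 25. This is the alphabet-reversal cipher (Atbash): a becomes z, b becomes y, etc.
Undoing it on zxgrezgv: z↔a, x↔c, g↔t, r↔i, e↔v, z↔a, g↔t, v↔e.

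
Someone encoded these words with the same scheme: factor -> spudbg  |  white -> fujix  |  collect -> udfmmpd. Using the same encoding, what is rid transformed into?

The output letters match the input read backwards, each shifted +1: factor reversed is rotcaf. Read the word backwards and shift each letter +1.
On rid: reverse → dir; then shift: d+1=e, i+1=j, r+1=s.

ejs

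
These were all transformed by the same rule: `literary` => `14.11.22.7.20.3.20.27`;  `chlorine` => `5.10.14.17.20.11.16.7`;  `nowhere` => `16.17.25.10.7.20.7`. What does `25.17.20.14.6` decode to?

Each letter is replaced by its alphabet position (a=1..z=26) + 2.
Reversing it on 25.17.20.14.6: 25→(25−2)÷1=23=w, 17→(17−2)÷1=15=o, 20→(20−2)÷1=18=r, 14→(14−2)÷1=12=l, 6→(6−2)÷1=4=d.

world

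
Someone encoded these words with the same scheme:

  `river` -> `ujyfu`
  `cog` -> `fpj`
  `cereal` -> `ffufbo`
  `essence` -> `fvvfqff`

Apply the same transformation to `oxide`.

pajgf

Vowels shift forward by 1 and consonants shift forward by 3.
Applying it to oxide: o(vowel)+1=p, x(cons)+3=a, i(vowel)+1=j, d(cons)+3=g, e(vowel)+1=f.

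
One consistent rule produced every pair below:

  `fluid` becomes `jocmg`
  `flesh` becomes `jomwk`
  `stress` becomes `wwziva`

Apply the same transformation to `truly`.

It's a Vigenère-style cipher with numeric key [4,3,8]: position i shifts by key[i mod 3].
Applying it to truly: t+4=x, r+3=u, u+8=c, l+4=p, y+3=b.

xucpb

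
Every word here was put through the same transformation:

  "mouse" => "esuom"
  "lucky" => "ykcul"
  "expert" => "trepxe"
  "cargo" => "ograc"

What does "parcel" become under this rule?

lecrap

The output letters match the input read backwards: mouse reversed is esuom. The word is simply reversed.
On parcel: reverse → lecrap.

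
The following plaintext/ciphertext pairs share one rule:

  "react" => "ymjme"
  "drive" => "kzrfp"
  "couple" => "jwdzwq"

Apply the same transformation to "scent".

In react: r→y is +7, e→m is +8, a→j is +9, c→m is +10 — the shift increases by 1 each position. The shift increases by 1 at each position, starting from +7: 7, 8, 9, ….
For scent: s+7=z, c+8=k, e+9=n, n+10=x, t+11=e.

zknxe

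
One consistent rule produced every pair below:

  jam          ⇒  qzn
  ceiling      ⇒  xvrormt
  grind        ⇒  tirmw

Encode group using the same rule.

tilfk

Each pair mirrors across the alphabet (j↔q, a↔z, m↔n): positions sum to 25. Letters are reflected about the middle of the alphabet (position → 25−position): Atbash.
For group: g↔t, r↔i, o↔l, u↔f, p↔k.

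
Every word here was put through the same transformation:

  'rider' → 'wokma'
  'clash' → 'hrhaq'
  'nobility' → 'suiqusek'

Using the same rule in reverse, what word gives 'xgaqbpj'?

In rider: r→w is +5, i→o is +6, d→k is +7, e→m is +8 — the shift increases by 1 each position. Letter i (0-indexed) is shifted by i+5, so successive shifts are 5, 6, 7, ….
Decoding xgaqbpj: x−5=s, g−6=a, a−7=t, q−8=i, b−9=s, p−10=f, j−11=y.

satisfy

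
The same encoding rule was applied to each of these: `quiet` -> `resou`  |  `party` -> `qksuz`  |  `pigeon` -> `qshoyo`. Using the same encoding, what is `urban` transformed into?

The shift depends on letter class: consonant q→r is +1, but vowel u→e is +10. Two shifts are in play — +10 for a/e/i/o/u, +1 for every other letter.
On urban: u(vowel)+10=e, r(cons)+1=s, b(cons)+1=c, a(vowel)+10=k, n(cons)+1=o.

escko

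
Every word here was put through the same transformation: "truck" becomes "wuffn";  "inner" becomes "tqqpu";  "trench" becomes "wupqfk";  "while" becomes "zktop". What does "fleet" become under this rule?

ioppw

The rule splits by letter class: vowels +11, consonants +3.
For fleet: f(cons)+3=i, l(cons)+3=o, e(vowel)+11=p, e(vowel)+11=p, t(cons)+3=w.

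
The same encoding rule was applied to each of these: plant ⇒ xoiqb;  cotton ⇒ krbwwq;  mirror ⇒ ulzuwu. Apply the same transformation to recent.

zhkhvw

Shifts by position in plant: pos 0: p→x (+8), pos 1: l→o (+3), pos 2: a→i (+8), pos 3: n→q (+3) — repeating every 2. A repeating key of period 2 is used — shifts +8, +3 over and over.
Applying it to recent: r+8=z, e+3=h, c+8=k, e+3=h, n+8=v, t+3=w.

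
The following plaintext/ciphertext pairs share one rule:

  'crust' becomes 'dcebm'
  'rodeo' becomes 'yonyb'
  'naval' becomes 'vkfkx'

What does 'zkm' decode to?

cap

The output letters match the input read backwards, each shifted +10: crust reversed is tsurc. Two steps: reverse the string, then apply a Caesar shift of +10.
Decoding zkm: shift back: z−10=p, k−10=a, m−10=c → pac; then reverse → cap.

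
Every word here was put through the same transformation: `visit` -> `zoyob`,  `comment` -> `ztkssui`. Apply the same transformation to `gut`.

The output letters match the input read backwards, each shifted +6: visit reversed is tisiv. Read the word backwards and shift each letter +6.
On gut: reverse → tug; then shift: t+6=z, u+6=a, g+6=m.

zam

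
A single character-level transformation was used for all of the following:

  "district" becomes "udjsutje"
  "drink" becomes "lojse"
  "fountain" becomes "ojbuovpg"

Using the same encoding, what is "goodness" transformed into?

ttfoepph

The output letters match the input read backwards, each shifted +1: district reversed is tcirtsid. Read the word backwards and shift each letter +1.
For goodness: reverse → ssendoog; then shift: s+1=t, s+1=t, e+1=f, n+1=o, d+1=e, o+1=p, o+1=p, g+1=h.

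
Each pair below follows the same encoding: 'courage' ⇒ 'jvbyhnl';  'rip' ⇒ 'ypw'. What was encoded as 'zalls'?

steel

Compare letters: c→j is +7, o→v is +7, u→b is +7 — a constant shift. Each letter is shifted forward by 7 in the alphabet (a Caesar shift of +7).
Decoding zalls: z−7=s, a−7=t, l−7=e, l−7=e, s−7=l.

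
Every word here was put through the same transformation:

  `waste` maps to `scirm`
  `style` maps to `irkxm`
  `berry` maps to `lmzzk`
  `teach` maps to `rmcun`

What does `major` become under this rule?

gcfyz

w(22)→s(18) and a(0)→c(2) fit y≡9x+2 (mod 26); the inverse of 9 mod 26 is 3. Treating letters as 0–25, the rule is x ↦ 9x + 2 (mod 26).
Applying it to major: m(12)→9·12+2≡6=g; a(0)→9·0+2≡2=c; j(9)→9·9+2≡5=f; o(14)→9·14+2≡24=y; r(17)→9·17+2≡25=z (all mod 26).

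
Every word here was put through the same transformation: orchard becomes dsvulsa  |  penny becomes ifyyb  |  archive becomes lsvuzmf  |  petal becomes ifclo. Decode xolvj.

slack

o(14)→d(3) and r(17)→s(18) fit y≡5x+11 (mod 26); the inverse of 5 mod 26 is 21. Treating letters as 0–25, the rule is x ↦ 5x + 11 (mod 26).
Decoding xolvj: x(23)→21·(23−11)≡18=s; o(14)→21·(14−11)≡11=l; l(11)→21·(11−11)≡0=a; v(21)→21·(21−11)≡2=c; j(9)→21·(9−11)≡10=k (all mod 26).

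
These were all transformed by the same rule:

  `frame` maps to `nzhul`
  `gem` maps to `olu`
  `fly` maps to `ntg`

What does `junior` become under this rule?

rbvpvz

Vowels shift forward by 7 and consonants shift forward by 8.
For junior: j(cons)+8=r, u(vowel)+7=b, n(cons)+8=v, i(vowel)+7=p, o(vowel)+7=v, r(cons)+8=z.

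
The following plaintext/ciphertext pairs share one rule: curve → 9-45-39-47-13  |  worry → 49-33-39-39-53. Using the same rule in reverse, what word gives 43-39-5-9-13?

With a=1..z=26, the number is 2·pos + 3.
Undoing it on 43-39-5-9-13: 43→(43−3)÷2=20=t, 39→(39−3)÷2=18=r, 5→(5−3)÷2=1=a, 9→(9−3)÷2=3=c, 13→(13−3)÷2=5=e.

trace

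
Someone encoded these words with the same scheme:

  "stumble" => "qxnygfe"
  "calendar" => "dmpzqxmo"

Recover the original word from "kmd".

ray

The word is reversed, then every letter is shifted forward by 12.
Undoing it on kmd: shift back: k−12=y, m−12=a, d−12=r → yar; then reverse → ray.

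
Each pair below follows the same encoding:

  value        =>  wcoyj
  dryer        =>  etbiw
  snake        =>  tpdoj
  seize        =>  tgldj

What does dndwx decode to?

class

In value: v→w is +1, a→c is +2, l→o is +3, u→y is +4 — the shift increases by 1 each position. The shift increases by 1 at each position, starting from +1: 1, 2, 3, ….
Undoing it on dndwx: d−1=c, n−2=l, d−3=a, w−4=s, x−5=s.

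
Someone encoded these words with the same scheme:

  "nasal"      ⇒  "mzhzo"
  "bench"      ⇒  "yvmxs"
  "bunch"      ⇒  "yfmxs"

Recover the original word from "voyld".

This is the alphabet-reversal cipher (Atbash): a becomes z, b becomes y, etc.
Reversing it on voyld: v↔e, o↔l, y↔b, l↔o, d↔w.

elbow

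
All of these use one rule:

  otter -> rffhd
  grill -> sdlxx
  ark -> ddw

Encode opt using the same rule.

rbf

The shift depends on letter class: consonant t→f is +12, but vowel o→r is +3. Vowels shift forward by 3 and consonants shift forward by 12.
For opt: o(vowel)+3=r, p(cons)+12=b, t(cons)+12=f.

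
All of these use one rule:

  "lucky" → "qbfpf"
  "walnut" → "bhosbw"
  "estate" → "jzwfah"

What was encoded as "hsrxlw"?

Shifts by position in lucky: pos 0: l→q (+5), pos 1: u→b (+7), pos 2: c→f (+3), pos 3: k→p (+5), pos 4: y→f (+7) — repeating every 3. It's a Vigenère-style cipher with numeric key [5,7,3]: position i shifts by key[i mod 3].
Decoding hsrxlw: h−5=c, s−7=l, r−3=o, x−5=s, l−7=e, w−3=t.

closet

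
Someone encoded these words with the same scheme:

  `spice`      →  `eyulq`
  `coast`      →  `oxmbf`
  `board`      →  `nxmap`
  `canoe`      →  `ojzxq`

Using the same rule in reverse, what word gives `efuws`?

swing

The shifts repeat in a cycle of length 2: positions 0,1,… shift by +12, +9, then the pattern repeats.
Undoing it on efuws: e−12=s, f−9=w, u−12=i, w−9=n, s−12=g.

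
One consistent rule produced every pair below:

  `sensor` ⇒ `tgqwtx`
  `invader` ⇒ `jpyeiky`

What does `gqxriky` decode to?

founder

In sensor: s→t is +1, e→g is +2, n→q is +3, s→w is +4 — the shift increases by 1 each position. Each letter shifts forward by (position + 1), i.e. 1, 2, 3, … — the shift grows by one for each successive letter.
Decoding gqxriky: g−1=f, q−2=o, x−3=u, r−4=n, i−5=d, k−6=e, y−7=r.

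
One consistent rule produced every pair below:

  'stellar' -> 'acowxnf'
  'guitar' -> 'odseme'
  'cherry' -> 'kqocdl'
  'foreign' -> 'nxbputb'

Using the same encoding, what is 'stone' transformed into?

acyyq

In stellar: s→a is +8, t→c is +9, e→o is +10, l→w is +11 — the shift increases by 1 each position. Each letter shifts forward by (position + 8), i.e. 8, 9, 10, … — the shift grows by one for each successive letter.
Applying it to stone: s+8=a, t+9=c, o+10=y, n+11=y, e+12=q.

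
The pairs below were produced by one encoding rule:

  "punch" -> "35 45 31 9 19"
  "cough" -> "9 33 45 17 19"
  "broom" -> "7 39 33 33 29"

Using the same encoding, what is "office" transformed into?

33 15 15 21 9 13

p(#16)→35 and u(#21)→45: differences scale by 2, so n = 2·pos + 3. The formula is n = 2×(alphabet index, a=1) + 3.
Applying it to office: o=15→33, f=6→15, f=6→15, i=9→21, c=3→9, e=5→13.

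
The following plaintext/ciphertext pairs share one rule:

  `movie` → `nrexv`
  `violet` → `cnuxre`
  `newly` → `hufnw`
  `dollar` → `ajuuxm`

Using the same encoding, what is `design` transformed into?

wprbnm

The output letters match the input read backwards, each shifted +9: movie reversed is eivom. Two steps: reverse the string, then apply a Caesar shift of +9.
On design: reverse → ngised; then shift: n+9=w, g+9=p, i+9=r, s+9=b, e+9=n, d+9=m.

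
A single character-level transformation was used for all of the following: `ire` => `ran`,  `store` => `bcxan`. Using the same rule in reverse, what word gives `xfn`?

Compare letters: i→r is +9, r→a is +9, e→n is +9 — a constant shift. Each letter is shifted forward by 9 in the alphabet (a Caesar shift of +9).
Reversing it on xfn: x−9=o, f−9=w, n−9=e.

owe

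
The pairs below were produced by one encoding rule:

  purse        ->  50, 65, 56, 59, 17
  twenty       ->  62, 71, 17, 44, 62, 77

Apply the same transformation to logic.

38, 47, 23, 29, 11

p(#16)→50 and u(#21)→65: differences scale by 3, so n = 3·pos + 2. The formula is n = 3×(alphabet index, a=1) + 2.
Applying it to logic: l=12→38, o=15→47, g=7→23, i=9→29, c=3→11.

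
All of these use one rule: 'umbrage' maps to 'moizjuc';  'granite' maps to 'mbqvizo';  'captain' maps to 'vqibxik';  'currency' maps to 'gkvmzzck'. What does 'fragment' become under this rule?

bvmuoizn

The output letters match the input read backwards, each shifted +8: umbrage reversed is egarbmu. The word is reversed, then every letter is shifted forward by 8.
Applying it to fragment: reverse → tnemgarf; then shift: t+8=b, n+8=v, e+8=m, m+8=u, g+8=o, a+8=i, r+8=z, f+8=n.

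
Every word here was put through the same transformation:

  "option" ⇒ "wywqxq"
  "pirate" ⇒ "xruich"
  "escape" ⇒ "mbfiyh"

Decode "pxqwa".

The shifts repeat in a cycle of length 3: positions 0,1,… shift by +8, +9, +3, then the pattern repeats.
Decoding pxqwa: p−8=h, x−9=o, q−3=n, w−8=o, a−9=r.

honor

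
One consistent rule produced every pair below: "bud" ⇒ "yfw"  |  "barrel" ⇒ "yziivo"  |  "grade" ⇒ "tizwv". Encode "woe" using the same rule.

Each pair mirrors across the alphabet (b↔y, u↔f, d↔w): positions sum to 25. Each letter is replaced by its mirror in the alphabet: a↔z, b↔y, c↔x, and so on (the Atbash cipher).
For woe: w↔d, o↔l, e↔v.

dlv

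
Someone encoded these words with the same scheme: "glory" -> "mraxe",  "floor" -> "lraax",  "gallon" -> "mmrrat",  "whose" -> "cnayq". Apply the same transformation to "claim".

irmus

The shift depends on letter class: consonant g→m is +6, but vowel o→a is +12. Two shifts are in play — +12 for a/e/i/o/u, +6 for every other letter.
Applying it to claim: c(cons)+6=i, l(cons)+6=r, a(vowel)+12=m, i(vowel)+12=u, m(cons)+6=s.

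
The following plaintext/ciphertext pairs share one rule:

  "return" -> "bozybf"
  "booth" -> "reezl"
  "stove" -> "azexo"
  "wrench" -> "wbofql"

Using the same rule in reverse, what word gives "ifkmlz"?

Each letter's alphabet position (a=0..z=25) is mapped through 25·x+18 mod 26 — an affine cipher.
Reversing it on ifkmlz: i(8)→25·(8−18)≡10=k; f(5)→25·(5−18)≡13=n; k(10)→25·(10−18)≡8=i; m(12)→25·(12−18)≡6=g; l(11)→25·(11−18)≡7=h; z(25)→25·(25−18)≡19=t (all mod 26).

knight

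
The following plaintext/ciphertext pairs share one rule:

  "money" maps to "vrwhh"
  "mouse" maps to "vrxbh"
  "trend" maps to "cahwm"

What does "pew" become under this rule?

The shift depends on letter class: consonant m→v is +9, but vowel o→r is +3. Two shifts are in play — +3 for a/e/i/o/u, +9 for every other letter.
Applying it to pew: p(cons)+9=y, e(vowel)+3=h, w(cons)+9=f.

yhf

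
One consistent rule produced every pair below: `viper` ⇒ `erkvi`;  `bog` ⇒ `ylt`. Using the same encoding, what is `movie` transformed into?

Each pair mirrors across the alphabet (v↔e, i↔r, p↔k): positions sum to 25. Each letter is replaced by its mirror in the alphabet: a↔z, b↔y, c↔x, and so on (the Atbash cipher).
On movie: m↔n, o↔l, v↔e, i↔r, e↔v.

nlerv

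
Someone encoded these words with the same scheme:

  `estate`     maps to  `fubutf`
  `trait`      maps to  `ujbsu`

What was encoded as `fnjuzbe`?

daytime

The output letters match the input read backwards, each shifted +1: estate reversed is etatse. Two steps: reverse the string, then apply a Caesar shift of +1.
Decoding fnjuzbe: shift back: f−1=e, n−1=m, j−1=i, u−1=t, z−1=y, b−1=a, e−1=d → emityad; then reverse → daytime.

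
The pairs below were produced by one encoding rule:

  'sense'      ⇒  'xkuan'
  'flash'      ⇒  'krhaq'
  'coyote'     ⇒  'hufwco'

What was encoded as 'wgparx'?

raisin

In sense: s→x is +5, e→k is +6, n→u is +7, s→a is +8 — the shift increases by 1 each position. The shift increases by 1 at each position, starting from +5: 5, 6, 7, ….
Decoding wgparx: w−5=r, g−6=a, p−7=i, a−8=s, r−9=i, x−10=n.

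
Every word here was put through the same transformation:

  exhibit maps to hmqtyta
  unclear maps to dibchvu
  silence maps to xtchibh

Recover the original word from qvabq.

e(4)→h(7) and x(23)→m(12) fit y≡3x+21 (mod 26); the inverse of 3 mod 26 is 9. Each letter's alphabet position (a=0..z=25) is mapped through 3·x+21 mod 26 — an affine cipher.
Decoding qvabq: q(16)→9·(16−21)≡7=h; v(21)→9·(21−21)≡0=a; a(0)→9·(0−21)≡19=t; b(1)→9·(1−21)≡2=c; q(16)→9·(16−21)≡7=h (all mod 26).

hatch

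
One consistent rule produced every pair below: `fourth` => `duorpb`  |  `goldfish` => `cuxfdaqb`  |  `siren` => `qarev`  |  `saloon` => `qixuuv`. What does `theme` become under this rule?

pbewe

f(5)→d(3) and o(14)→u(20) fit y≡25x+8 (mod 26); the inverse of 25 mod 26 is 25. This is an affine cipher: with a=0,…,z=25, each position x becomes (25x+8) mod 26.
On theme: t(19)→25·19+8≡15=p; h(7)→25·7+8≡1=b; e(4)→25·4+8≡4=e; m(12)→25·12+8≡22=w; e(4)→25·4+8≡4=e (all mod 26).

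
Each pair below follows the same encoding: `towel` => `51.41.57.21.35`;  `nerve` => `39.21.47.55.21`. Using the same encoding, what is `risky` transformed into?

Each letter becomes 2×(its alphabet position, a=1..z=26) + 11.
For risky: r=18→47, i=9→29, s=19→49, k=11→33, y=25→61.

47.29.49.33.61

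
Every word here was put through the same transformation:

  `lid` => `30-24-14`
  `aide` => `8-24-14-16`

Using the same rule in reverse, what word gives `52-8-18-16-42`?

wafer

Each letter becomes 2×(its alphabet position, a=1..z=26) + 6.
Reversing it on 52-8-18-16-42: 52→(52−6)÷2=23=w, 8→(8−6)÷2=1=a, 18→(18−6)÷2=6=f, 16→(16−6)÷2=5=e, 42→(42−6)÷2=18=r.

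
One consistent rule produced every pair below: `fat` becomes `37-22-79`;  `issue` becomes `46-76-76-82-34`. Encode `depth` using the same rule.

31-34-67-79-43

With a=1..z=26, the number is 3·pos + 19.
Applying it to depth: d=4→31, e=5→34, p=16→67, t=20→79, h=8→43.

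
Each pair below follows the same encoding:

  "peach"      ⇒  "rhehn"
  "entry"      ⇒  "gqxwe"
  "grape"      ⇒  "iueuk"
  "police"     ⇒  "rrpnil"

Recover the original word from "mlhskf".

In peach: p→r is +2, e→h is +3, a→e is +4, c→h is +5 — the shift increases by 1 each position. Letter i (0-indexed) is shifted by i+2, so successive shifts are 2, 3, 4, ….
Reversing it on mlhskf: m−2=k, l−3=i, h−4=d, s−5=n, k−6=e, f−7=y.

kidney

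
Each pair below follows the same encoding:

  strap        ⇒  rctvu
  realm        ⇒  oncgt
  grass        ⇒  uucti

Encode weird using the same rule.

Read the word backwards and shift each letter +2.
Applying it to weird: reverse → driew; then shift: d+2=f, r+2=t, i+2=k, e+2=g, w+2=y.

ftkgy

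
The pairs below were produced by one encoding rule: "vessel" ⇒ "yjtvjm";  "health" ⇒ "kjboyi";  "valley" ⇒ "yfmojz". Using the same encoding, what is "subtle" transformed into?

Shifts by position in vessel: pos 0: v→y (+3), pos 1: e→j (+5), pos 2: s→t (+1), pos 3: s→v (+3), pos 4: e→j (+5), pos 5: l→m (+1) — repeating every 3. The shifts repeat in a cycle of length 3: positions 0,1,… shift by +3, +5, +1, then the pattern repeats.
Applying it to subtle: s+3=v, u+5=z, b+1=c, t+3=w, l+5=q, e+1=f.

vzcwqf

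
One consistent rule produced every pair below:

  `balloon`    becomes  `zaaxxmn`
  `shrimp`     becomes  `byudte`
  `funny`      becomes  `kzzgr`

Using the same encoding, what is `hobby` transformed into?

The output letters match the input read backwards, each shifted +12: balloon reversed is noollab. Two steps: reverse the string, then apply a Caesar shift of +12.
For hobby: reverse → ybboh; then shift: y+12=k, b+12=n, b+12=n, o+12=a, h+12=t.

knnat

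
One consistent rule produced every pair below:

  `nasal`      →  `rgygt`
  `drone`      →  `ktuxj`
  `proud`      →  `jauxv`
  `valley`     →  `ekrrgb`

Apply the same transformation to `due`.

The output letters match the input read backwards, each shifted +6: nasal reversed is lasan. The word is reversed, then every letter is shifted forward by 6.
For due: reverse → eud; then shift: e+6=k, u+6=a, d+6=j.

kaj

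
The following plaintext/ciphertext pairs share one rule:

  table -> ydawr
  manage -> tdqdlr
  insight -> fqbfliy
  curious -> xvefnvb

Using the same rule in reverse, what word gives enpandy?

t(19)→y(24) and a(0)→d(3) fit y≡23x+3 (mod 26); the inverse of 23 mod 26 is 17. This is an affine cipher: with a=0,…,z=25, each position x becomes (23x+3) mod 26.
Reversing it on enpandy: e(4)→17·(4−3)≡17=r; n(13)→17·(13−3)≡14=o; p(15)→17·(15−3)≡22=w; a(0)→17·(0−3)≡1=b; n(13)→17·(13−3)≡14=o; d(3)→17·(3−3)≡0=a; y(24)→17·(24−3)≡19=t (all mod 26).

rowboat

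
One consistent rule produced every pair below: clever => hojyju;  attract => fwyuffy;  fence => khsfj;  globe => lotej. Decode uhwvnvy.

persist

The shifts repeat in a cycle of length 2: positions 0,1,… shift by +5, +3, then the pattern repeats.
Reversing it on uhwvnvy: u−5=p, h−3=e, w−5=r, v−3=s, n−5=i, v−3=s, y−5=t.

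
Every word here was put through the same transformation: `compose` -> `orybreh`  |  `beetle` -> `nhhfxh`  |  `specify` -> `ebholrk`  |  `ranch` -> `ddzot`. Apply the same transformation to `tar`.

fdd

The shift depends on letter class: consonant c→o is +12, but vowel o→r is +3. Two shifts are in play — +3 for a/e/i/o/u, +12 for every other letter.
On tar: t(cons)+12=f, a(vowel)+3=d, r(cons)+12=d.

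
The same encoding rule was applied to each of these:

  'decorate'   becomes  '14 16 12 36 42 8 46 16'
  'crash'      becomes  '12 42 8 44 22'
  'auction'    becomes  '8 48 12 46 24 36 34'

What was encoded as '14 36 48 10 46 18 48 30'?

doubtful

d(#4)→14 and e(#5)→16: differences scale by 2, so n = 2·pos + 6. Each letter becomes 2×(its alphabet position, a=1..z=26) + 6.
Reversing it on 14 36 48 10 46 18 48 30: 14→(14−6)÷2=4=d, 36→(36−6)÷2=15=o, 48→(48−6)÷2=21=u, 10→(10−6)÷2=2=b, 46→(46−6)÷2=20=t, 18→(18−6)÷2=6=f, 48→(48−6)÷2=21=u, 30→(30−6)÷2=12=l.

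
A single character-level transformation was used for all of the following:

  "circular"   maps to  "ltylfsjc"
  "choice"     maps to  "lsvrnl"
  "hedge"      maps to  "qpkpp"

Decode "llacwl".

A repeating key of period 3 is used — shifts +9, +11, +7 over and over.
Decoding llacwl: l−9=c, l−11=a, a−7=t, c−9=t, w−11=l, l−7=e.

cattle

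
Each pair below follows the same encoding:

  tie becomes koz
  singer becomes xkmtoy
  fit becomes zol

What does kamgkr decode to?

The output letters match the input read backwards, each shifted +6: tie reversed is eit. Two steps: reverse the string, then apply a Caesar shift of +6.
Undoing it on kamgkr: shift back: k−6=e, a−6=u, m−6=g, g−6=a, k−6=e, r−6=l → eugael; then reverse → league.

league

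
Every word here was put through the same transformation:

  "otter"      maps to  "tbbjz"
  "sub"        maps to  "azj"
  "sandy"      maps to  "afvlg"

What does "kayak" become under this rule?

sfgfs

The shift depends on letter class: consonant t→b is +8, but vowel o→t is +5. Vowels shift forward by 5 and consonants shift forward by 8.
Applying it to kayak: k(cons)+8=s, a(vowel)+5=f, y(cons)+8=g, a(vowel)+5=f, k(cons)+8=s.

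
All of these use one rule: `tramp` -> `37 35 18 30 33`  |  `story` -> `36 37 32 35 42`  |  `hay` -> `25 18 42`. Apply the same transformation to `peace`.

33 22 18 20 22

t is letter #20 and maps to 37: an offset of 17. Letters become their 1-based position plus 17 (so a→18, b→19, …).
On peace: p=16→33, e=5→22, a=1→18, c=3→20, e=5→22.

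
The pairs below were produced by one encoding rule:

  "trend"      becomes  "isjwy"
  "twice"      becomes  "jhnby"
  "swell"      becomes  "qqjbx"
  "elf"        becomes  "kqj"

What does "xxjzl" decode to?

The output letters match the input read backwards, each shifted +5: trend reversed is dnert. The word is reversed, then every letter is shifted forward by 5.
Reversing it on xxjzl: shift back: x−5=s, x−5=s, j−5=e, z−5=u, l−5=g → sseug; then reverse → guess.

guess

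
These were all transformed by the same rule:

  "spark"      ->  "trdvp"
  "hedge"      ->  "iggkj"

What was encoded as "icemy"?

habit

In spark: s→t is +1, p→r is +2, a→d is +3, r→v is +4 — the shift increases by 1 each position. Letter i (0-indexed) is shifted by i+1, so successive shifts are 1, 2, 3, ….
Decoding icemy: i−1=h, c−2=a, e−3=b, m−4=i, y−5=t.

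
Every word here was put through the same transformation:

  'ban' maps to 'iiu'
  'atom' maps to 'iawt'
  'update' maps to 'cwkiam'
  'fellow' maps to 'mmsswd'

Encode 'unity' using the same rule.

The rule splits by letter class: vowels +8, consonants +7.
For unity: u(vowel)+8=c, n(cons)+7=u, i(vowel)+8=q, t(cons)+7=a, y(cons)+7=f.

cuqaf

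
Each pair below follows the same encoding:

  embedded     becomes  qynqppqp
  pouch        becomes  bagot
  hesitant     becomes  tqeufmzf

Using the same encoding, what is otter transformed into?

affqd

Compare letters: e→q is +12, m→y is +12, b→n is +12 — a constant shift. Every letter moves 12 places later in the alphabet, wrapping around z→a.
For otter: o+12=a, t+12=f, t+12=f, e+12=q, r+12=d.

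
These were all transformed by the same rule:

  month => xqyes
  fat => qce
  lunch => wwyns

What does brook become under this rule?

Vowels shift forward by 2 and consonants shift forward by 11.
On brook: b(cons)+11=m, r(cons)+11=c, o(vowel)+2=q, o(vowel)+2=q, k(cons)+11=v.

mcqqv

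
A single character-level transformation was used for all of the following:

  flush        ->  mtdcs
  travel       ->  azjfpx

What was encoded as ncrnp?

In flush: f→m is +7, l→t is +8, u→d is +9, s→c is +10 — the shift increases by 1 each position. Each letter shifts forward by (position + 7), i.e. 7, 8, 9, … — the shift grows by one for each successive letter.
Undoing it on ncrnp: n−7=g, c−8=u, r−9=i, n−10=d, p−11=e.

guide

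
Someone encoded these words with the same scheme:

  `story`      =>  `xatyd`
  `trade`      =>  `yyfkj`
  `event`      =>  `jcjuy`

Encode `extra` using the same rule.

It's a Vigenère-style cipher with numeric key [5,7]: position i shifts by key[i mod 2].
Applying it to extra: e+5=j, x+7=e, t+5=y, r+7=y, a+5=f.

jeyyf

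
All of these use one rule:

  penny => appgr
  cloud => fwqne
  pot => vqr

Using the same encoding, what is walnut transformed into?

vwpncy

The output letters match the input read backwards, each shifted +2: penny reversed is ynnep. Two steps: reverse the string, then apply a Caesar shift of +2.
Applying it to walnut: reverse → tunlaw; then shift: t+2=v, u+2=w, n+2=p, l+2=n, a+2=c, w+2=y.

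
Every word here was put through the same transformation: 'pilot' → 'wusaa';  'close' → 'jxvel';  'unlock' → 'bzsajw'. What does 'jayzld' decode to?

Shifts by position in pilot: pos 0: p→w (+7), pos 1: i→u (+12), pos 2: l→s (+7), pos 3: o→a (+12) — repeating every 2. The shifts repeat in a cycle of length 2: positions 0,1,… shift by +7, +12, then the pattern repeats.
Undoing it on jayzld: j−7=c, a−12=o, y−7=r, z−12=n, l−7=e, d−12=r.

corner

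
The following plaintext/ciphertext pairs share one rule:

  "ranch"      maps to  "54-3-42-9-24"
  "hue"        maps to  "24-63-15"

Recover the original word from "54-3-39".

ram

Each letter becomes 3×(its alphabet position, a=1..z=26).
Reversing it on 54-3-39: 54→(54−0)÷3=18=r, 3→(3−0)÷3=1=a, 39→(39−0)÷3=13=m.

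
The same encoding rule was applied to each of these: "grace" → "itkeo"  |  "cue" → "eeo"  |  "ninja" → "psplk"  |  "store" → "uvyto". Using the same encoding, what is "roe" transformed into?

tyo

The shift depends on letter class: consonant g→i is +2, but vowel a→k is +10. The rule splits by letter class: vowels +10, consonants +2.
On roe: r(cons)+2=t, o(vowel)+10=y, e(vowel)+10=o.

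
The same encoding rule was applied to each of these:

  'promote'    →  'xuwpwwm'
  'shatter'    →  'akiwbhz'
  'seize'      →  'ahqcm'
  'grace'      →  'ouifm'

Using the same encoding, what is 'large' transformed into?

tdzjm

Shifts by position in promote: pos 0: p→x (+8), pos 1: r→u (+3), pos 2: o→w (+8), pos 3: m→p (+3) — repeating every 2. A repeating key of period 2 is used — shifts +8, +3 over and over.
On large: l+8=t, a+3=d, r+8=z, g+3=j, e+8=m.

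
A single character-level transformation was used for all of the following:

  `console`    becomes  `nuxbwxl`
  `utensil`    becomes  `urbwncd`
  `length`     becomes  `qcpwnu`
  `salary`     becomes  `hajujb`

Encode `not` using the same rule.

cxw

The output letters match the input read backwards, each shifted +9: console reversed is elosnoc. The word is reversed, then every letter is shifted forward by 9.
For not: reverse → ton; then shift: t+9=c, o+9=x, n+9=w.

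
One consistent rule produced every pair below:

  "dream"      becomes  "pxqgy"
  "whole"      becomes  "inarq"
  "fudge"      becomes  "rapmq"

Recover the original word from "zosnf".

Shifts by position in dream: pos 0: d→p (+12), pos 1: r→x (+6), pos 2: e→q (+12), pos 3: a→g (+6) — repeating every 2. It's a Vigenère-style cipher with numeric key [12,6]: position i shifts by key[i mod 2].
Decoding zosnf: z−12=n, o−6=i, s−12=g, n−6=h, f−12=t.

night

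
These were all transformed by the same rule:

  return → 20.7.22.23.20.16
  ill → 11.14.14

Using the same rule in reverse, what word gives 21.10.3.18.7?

shape

The number is (letter's place in the alphabet, a=1) + 2.
Undoing it on 21.10.3.18.7: 21→(21−2)÷1=19=s, 10→(10−2)÷1=8=h, 3→(3−2)÷1=1=a, 18→(18−2)÷1=16=p, 7→(7−2)÷1=5=e.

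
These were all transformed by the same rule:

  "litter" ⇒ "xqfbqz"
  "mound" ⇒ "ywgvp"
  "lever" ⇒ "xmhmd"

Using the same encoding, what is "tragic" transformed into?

fzmouk

Shifts by position in litter: pos 0: l→x (+12), pos 1: i→q (+8), pos 2: t→f (+12), pos 3: t→b (+8) — repeating every 2. It's a Vigenère-style cipher with numeric key [12,8]: position i shifts by key[i mod 2].
Applying it to tragic: t+12=f, r+8=z, a+12=m, g+8=o, i+12=u, c+8=k.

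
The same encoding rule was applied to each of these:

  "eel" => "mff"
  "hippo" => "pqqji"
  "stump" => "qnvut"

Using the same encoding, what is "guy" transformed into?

zvh

The word is reversed, then every letter is shifted forward by 1.
For guy: reverse → yug; then shift: y+1=z, u+1=v, g+1=h.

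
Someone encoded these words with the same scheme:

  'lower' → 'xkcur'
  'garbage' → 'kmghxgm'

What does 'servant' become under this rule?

ztgbxky

The word is reversed, then every letter is shifted forward by 6.
For servant: reverse → tnavres; then shift: t+6=z, n+6=t, a+6=g, v+6=b, r+6=x, e+6=k, s+6=y.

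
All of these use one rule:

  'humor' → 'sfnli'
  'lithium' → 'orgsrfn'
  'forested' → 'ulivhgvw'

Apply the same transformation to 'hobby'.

slyyb

Each pair mirrors across the alphabet (h↔s, u↔f, m↔n): positions sum to 25. Letters are reflected about the middle of the alphabet (position → 25−position): Atbash.
For hobby: h↔s, o↔l, b↔y, b↔y, y↔b.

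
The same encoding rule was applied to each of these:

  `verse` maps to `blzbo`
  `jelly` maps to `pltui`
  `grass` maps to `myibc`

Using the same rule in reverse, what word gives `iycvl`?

crumb

The shift increases by 1 at each position, starting from +6: 6, 7, 8, ….
Undoing it on iycvl: i−6=c, y−7=r, c−8=u, v−9=m, l−10=b.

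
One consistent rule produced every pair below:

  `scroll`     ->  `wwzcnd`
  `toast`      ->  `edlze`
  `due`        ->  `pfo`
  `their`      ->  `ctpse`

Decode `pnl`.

The output letters match the input read backwards, each shifted +11: scroll reversed is llorcs. Two steps: reverse the string, then apply a Caesar shift of +11.
Undoing it on pnl: shift back: p−11=e, n−11=c, l−11=a → eca; then reverse → ace.

ace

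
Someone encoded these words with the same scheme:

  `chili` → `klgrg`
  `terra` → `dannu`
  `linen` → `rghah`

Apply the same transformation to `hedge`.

c(2)→k(10) and h(7)→l(11) fit y≡21x+20 (mod 26); the inverse of 21 mod 26 is 5. Each letter's alphabet position (a=0..z=25) is mapped through 21·x+20 mod 26 — an affine cipher.
Applying it to hedge: h(7)→21·7+20≡11=l; e(4)→21·4+20≡0=a; d(3)→21·3+20≡5=f; g(6)→21·6+20≡16=q; e(4)→21·4+20≡0=a (all mod 26).

lafqa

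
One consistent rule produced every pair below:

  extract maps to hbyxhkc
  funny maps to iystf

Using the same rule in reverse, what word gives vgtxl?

In extract: e→h is +3, x→b is +4, t→y is +5, r→x is +6 — the shift increases by 1 each position. The shift increases by 1 at each position, starting from +3: 3, 4, 5, ….
Reversing it on vgtxl: v−3=s, g−4=c, t−5=o, x−6=r, l−7=e.

score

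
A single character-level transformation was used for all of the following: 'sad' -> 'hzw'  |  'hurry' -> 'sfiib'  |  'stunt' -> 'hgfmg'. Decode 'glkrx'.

topic

Each letter is replaced by its mirror in the alphabet: a↔z, b↔y, c↔x, and so on (the Atbash cipher).
Undoing it on glkrx: g↔t, l↔o, k↔p, r↔i, x↔c.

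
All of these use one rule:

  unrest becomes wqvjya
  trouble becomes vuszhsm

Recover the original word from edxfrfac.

catalyst

In unrest: u→w is +2, n→q is +3, r→v is +4, e→j is +5 — the shift increases by 1 each position. The shift increases by 1 at each position, starting from +2: 2, 3, 4, ….
Undoing it on edxfrfac: e−2=c, d−3=a, x−4=t, f−5=a, r−6=l, f−7=y, a−8=s, c−9=t.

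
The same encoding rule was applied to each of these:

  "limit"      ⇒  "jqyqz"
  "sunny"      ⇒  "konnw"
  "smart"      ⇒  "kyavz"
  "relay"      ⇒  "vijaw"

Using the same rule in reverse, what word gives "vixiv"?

This is an affine cipher: with a=0,…,z=25, each position x becomes (15x+0) mod 26.
Undoing it on vixiv: v(21)→7·(21−0)≡17=r; i(8)→7·(8−0)≡4=e; x(23)→7·(23−0)≡5=f; i(8)→7·(8−0)≡4=e; v(21)→7·(21−0)≡17=r (all mod 26).

refer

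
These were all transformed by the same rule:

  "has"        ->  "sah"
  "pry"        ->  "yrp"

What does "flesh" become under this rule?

hself

The output letters match the input read backwards: has reversed is sah. The word is simply reversed.
For flesh: reverse → hself.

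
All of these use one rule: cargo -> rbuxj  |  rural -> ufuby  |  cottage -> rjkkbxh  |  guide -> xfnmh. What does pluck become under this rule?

eyfrd

c(2)→r(17) and a(0)→b(1) fit y≡21x+1 (mod 26); the inverse of 21 mod 26 is 5. This is an affine cipher: with a=0,…,z=25, each position x becomes (21x+1) mod 26.
Applying it to pluck: p(15)→21·15+1≡4=e; l(11)→21·11+1≡24=y; u(20)→21·20+1≡5=f; c(2)→21·2+1≡17=r; k(10)→21·10+1≡3=d (all mod 26).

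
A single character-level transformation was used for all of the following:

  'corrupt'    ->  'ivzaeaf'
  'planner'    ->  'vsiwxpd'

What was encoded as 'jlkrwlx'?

decimal

In corrupt: c→i is +6, o→v is +7, r→z is +8, r→a is +9 — the shift increases by 1 each position. Each letter shifts forward by (position + 6), i.e. 6, 7, 8, … — the shift grows by one for each successive letter.
Reversing it on jlkrwlx: j−6=d, l−7=e, k−8=c, r−9=i, w−10=m, l−11=a, x−12=l.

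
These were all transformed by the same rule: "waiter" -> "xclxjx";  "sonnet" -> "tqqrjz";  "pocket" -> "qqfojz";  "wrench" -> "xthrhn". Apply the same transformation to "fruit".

In waiter: w→x is +1, a→c is +2, i→l is +3, t→x is +4 — the shift increases by 1 each position. Each letter shifts forward by (position + 1), i.e. 1, 2, 3, … — the shift grows by one for each successive letter.
On fruit: f+1=g, r+2=t, u+3=x, i+4=m, t+5=y.

gtxmy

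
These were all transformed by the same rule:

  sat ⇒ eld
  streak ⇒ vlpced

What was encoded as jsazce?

trophy

The output letters match the input read backwards, each shifted +11: sat reversed is tas. The word is reversed, then every letter is shifted forward by 11.
Reversing it on jsazce: shift back: j−11=y, s−11=h, a−11=p, z−11=o, c−11=r, e−11=t → yhport; then reverse → trophy.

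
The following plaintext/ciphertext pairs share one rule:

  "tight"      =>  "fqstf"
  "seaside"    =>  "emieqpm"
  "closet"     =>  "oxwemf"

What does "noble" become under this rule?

zwnxm

The shift depends on letter class: consonant t→f is +12, but vowel i→q is +8. Vowels shift forward by 8 and consonants shift forward by 12.
Applying it to noble: n(cons)+12=z, o(vowel)+8=w, b(cons)+12=n, l(cons)+12=x, e(vowel)+8=m.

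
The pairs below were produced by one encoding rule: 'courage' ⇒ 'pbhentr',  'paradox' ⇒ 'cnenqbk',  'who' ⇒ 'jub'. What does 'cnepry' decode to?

parcel

This is a Caesar cipher with shift 13.
Undoing it on cnepry: c−13=p, n−13=a, e−13=r, p−13=c, r−13=e, y−13=l.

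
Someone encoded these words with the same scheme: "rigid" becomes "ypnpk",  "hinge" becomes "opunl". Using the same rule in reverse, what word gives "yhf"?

Compare letters: r→y is +7, i→p is +7, g→n is +7 — a constant shift. Every letter moves 7 places later in the alphabet, wrapping around z→a.
Reversing it on yhf: y−7=r, h−7=a, f−7=y.

ray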